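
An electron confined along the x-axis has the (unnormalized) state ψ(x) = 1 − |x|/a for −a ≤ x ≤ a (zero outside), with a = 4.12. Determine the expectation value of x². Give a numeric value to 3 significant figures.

⟨x²⟩ = ∫ x²·|ψ|² dx / ∫|ψ|² dx (integrals over the domain).
ψ is even, so ∫ over [−a, a] = 2∫₀ᵃ with ψ = 1 − x/a there: ∫₀ᵃ (1 − x/a)² dx = a/3, ∫₀ᵃ x²(1 − x/a)² dx = a³/30, ∫₀ᵃ x⁴(1 − x/a)² dx = a⁵/105.
State is unnormalized: ∫|ψ|² dx = 2.7467, and ∫ψ*·x²·ψ dx = 4.6623, so ⟨x²⟩ = 4.6623 / 2.7467.
⟨x²⟩ = 1.6974.

1.70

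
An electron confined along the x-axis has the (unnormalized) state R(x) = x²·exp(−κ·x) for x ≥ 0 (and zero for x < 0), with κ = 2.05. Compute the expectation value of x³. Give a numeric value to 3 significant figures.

3.05

⟨x³⟩ = ∫ x³·|R|² dx / ∫|R|² dx (integrals over the domain).
Every integrand reduces to terms xʲ·e^(−2κx) on [0, ∞); use ∫₀^∞ xʲ·e^(−2κx) dx = j!/(2κ)^(j+1).
State is unnormalized: ∫|R|² dx = 0.020715, and ∫R*·x³·R dx = 0.063119, so ⟨x³⟩ = 0.063119 / 0.020715.
⟨x³⟩ = 3.0470.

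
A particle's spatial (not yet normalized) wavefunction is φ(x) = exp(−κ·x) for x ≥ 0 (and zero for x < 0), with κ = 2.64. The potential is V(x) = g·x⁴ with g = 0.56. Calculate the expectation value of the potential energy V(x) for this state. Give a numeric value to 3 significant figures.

0.0173

⟨V⟩ = ∫ V(x)·|φ|² dx / ∫|φ|² dx.
Every integrand reduces to terms xʲ·e^(−2κx) on [0, ∞); use ∫₀^∞ xʲ·e^(−2κx) dx = j!/(2κ)^(j+1).
State is unnormalized: ∫|φ|² dx = 0.18939, and ∫φ*·V(x)·φ dx = 0.0032751, so ⟨V⟩ = 0.0032751 / 0.18939.
⟨V⟩ = 0.017293.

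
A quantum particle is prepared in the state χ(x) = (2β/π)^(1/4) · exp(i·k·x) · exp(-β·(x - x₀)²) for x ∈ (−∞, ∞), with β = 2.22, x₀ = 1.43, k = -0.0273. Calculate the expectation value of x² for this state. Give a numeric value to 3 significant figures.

2.16

⟨x²⟩ = ∫ x²·|χ|² dx (integrals over the domain).
Gaussian moments (u = x − x₀): ∫u^(2j)·e^(−2βu²) du = (2j−1)!!/(4β)^j · √(π/(2β)), odd powers integrate to 0; here √(π/(2β)) = 0.84117.
⟨x²⟩ = 2.1575.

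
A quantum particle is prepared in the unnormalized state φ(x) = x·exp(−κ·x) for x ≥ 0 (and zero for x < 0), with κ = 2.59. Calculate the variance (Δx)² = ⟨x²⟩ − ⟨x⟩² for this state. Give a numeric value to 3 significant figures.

Compute ⟨x⟩ and ⟨x²⟩ separately, then (Δx)² = ⟨x²⟩ − ⟨x⟩².
Every integrand reduces to terms xʲ·e^(−2κx) on [0, ∞); use ∫₀^∞ xʲ·e^(−2κx) dx = j!/(2κ)^(j+1).
Normalization: ∫|φ|² dx = 0.014389.
⟨x⟩ = 0.57915 and ⟨x²⟩ = 0.44722.
(Δx)² = 0.44722 − (0.57915)² = 0.11181.

0.112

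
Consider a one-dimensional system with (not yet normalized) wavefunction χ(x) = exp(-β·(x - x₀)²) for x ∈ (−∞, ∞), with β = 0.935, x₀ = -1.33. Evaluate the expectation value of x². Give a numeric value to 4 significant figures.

2.036

⟨x²⟩ = ∫ x²·|χ|² dx / ∫|χ|² dx (integrals over the domain).
Gaussian moments (u = x − x₀): ∫u^(2j)·e^(−2βu²) du = (2j−1)!!/(4β)^j · √(π/(2β)), odd powers integrate to 0; here √(π/(2β)) = 1.2961.
State is unnormalized: ∫|χ|² dx = 1.2961, and ∫χ*·x²·χ dx = 2.6393, so ⟨x²⟩ = 2.6393 / 1.2961.
⟨x²⟩ = 2.0363.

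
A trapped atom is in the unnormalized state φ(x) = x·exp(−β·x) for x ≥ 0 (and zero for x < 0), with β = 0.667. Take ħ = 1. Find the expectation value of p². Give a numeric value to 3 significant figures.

p² φ = −ħ² d²φ/dx²; ⟨p²⟩ = −ħ² ∫ φ*·φ'' dx / ∫|φ|² dx.
Differentiate x·exp(−β·x) with the product rule; every integrand then reduces to terms xʲ·e^(−2βx) on [0, ∞), with ∫₀^∞ xʲ·e^(−2βx) dx = j!/(2β)^(j+1).
State is unnormalized: ∫|φ|² dx = 0.84249, and ∫φ*·(−ħ² φ'') dx = 0.37481, so ⟨p²⟩ = 0.37481 / 0.84249.
⟨p²⟩ = 0.44489.

0.445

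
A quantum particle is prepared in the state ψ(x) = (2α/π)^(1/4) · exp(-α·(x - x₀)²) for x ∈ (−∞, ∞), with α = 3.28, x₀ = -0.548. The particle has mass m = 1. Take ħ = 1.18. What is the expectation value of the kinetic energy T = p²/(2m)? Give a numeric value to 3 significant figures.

2.28

T = −(ħ²/2m) d²/dx², so ⟨T⟩ = −(ħ²/2m) ∫ ψ*·ψ'' dx; with m = 1.
Gaussian moments (u = x − x₀): ∫u^(2j)·e^(−2αu²) du = (2j−1)!!/(4α)^j · √(π/(2α)), odd powers integrate to 0; here √(π/(2α)) = 0.69203. Derivatives: d/dx e^(−αu²) = −2αu·e^(−αu²), d²/dx² e^(−αu²) = (4α²u² − 2α)·e^(−αu²).
⟨T⟩ = 2.2835.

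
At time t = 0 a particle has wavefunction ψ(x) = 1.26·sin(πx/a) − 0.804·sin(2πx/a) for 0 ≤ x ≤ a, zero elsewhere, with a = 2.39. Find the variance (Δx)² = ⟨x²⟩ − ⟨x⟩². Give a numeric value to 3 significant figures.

Compute ⟨x⟩ and ⟨x²⟩ separately, then (Δx)² = ⟨x²⟩ − ⟨x⟩².
On 0 ≤ x ≤ a (j ≠ l): ∫sin²(jπx/a) dx = a/2, ∫sin(jπx/a)·sin(lπx/a) dx = 0; diagonal moments ∫x·sin²(jπx/a) dx = a²/4, ∫x²·sin²(jπx/a) dx = a³·(1/6 − 1/(4j²π²)); cross terms ∫x·sin(jπx/a)·sin(lπx/a) dx = 0 for j + l even and −4jla²/(π²(j² − l²)²) for j + l odd, ∫x²·sin(jπx/a)·sin(lπx/a) dx = (−1)^(j+l)·4jla³/(π²(j² − l²)²); higher powers the same way via product-to-sum and parts.
Normalization: ∫|ψ|² dx = 2.6696.
⟨x⟩ = 1.5854 and ⟨x²⟩ = 2.6106.
(Δx)² = 2.6106 − (1.5854)² = 0.096992.

0.0970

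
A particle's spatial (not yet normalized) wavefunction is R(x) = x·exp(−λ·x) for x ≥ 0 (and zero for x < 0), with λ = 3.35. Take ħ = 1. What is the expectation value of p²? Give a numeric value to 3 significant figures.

11.2

p² R = −ħ² d²R/dx²; ⟨p²⟩ = −ħ² ∫ R*·R'' dx / ∫|R|² dx.
Differentiate x·exp(−λ·x) with the product rule; every integrand then reduces to terms xʲ·e^(−2λx) on [0, ∞), with ∫₀^∞ xʲ·e^(−2λx) dx = j!/(2λ)^(j+1).
State is unnormalized: ∫|R|² dx = 0.0066498, and ∫R*·(−ħ² R'') dx = 0.074627, so ⟨p²⟩ = 0.074627 / 0.0066498.
⟨p²⟩ = 11.223.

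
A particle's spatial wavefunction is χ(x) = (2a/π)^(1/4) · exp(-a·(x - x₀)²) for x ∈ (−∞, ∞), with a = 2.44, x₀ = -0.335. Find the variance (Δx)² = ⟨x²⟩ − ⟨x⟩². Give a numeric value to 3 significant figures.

0.102

Compute ⟨x⟩ and ⟨x²⟩ separately, then (Δx)² = ⟨x²⟩ − ⟨x⟩².
Gaussian moments (u = x − x₀): ∫u^(2j)·e^(−2au²) du = (2j−1)!!/(4a)^j · √(π/(2a)), odd powers integrate to 0; here √(π/(2a)) = 0.80235.
⟨x⟩ = -0.33500 and ⟨x²⟩ = 0.21468.
(Δx)² = 0.21468 − (-0.33500)² = 0.10246.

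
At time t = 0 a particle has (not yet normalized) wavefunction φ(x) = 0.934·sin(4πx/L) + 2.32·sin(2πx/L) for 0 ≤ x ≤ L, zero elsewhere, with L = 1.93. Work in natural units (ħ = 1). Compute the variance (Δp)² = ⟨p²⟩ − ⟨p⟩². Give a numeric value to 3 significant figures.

15.0

Compute ⟨p⟩ and ⟨p²⟩ separately; (Δp)² = ⟨p²⟩ − ⟨p⟩².
d²/dx² sin(jπx/L) = −(jπ/L)²·sin(jπx/L); on 0 ≤ x ≤ L, ∫sin²(jπx/L) dx = L/2 and ∫sin(jπx/L)·sin(lπx/L) dx = 0 for j ≠ l, so only diagonal terms survive in ∫|φ|² and ∫φ·φ″; ∫φ·φ′ dx = [φ²/2] between the walls = 0.
Normalization: ∫|φ|² dx = 6.0358.
⟨p⟩ = 0.0000 and ⟨p²⟩ = 15.033.
(Δp)² = 15.033 − (0.0000)² = 15.033.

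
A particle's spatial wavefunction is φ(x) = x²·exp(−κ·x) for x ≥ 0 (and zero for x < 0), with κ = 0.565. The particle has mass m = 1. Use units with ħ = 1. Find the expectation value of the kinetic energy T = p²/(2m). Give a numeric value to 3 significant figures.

0.0532

T = −(ħ²/2m) d²/dx², so ⟨T⟩ = −(ħ²/2m) ∫ φ*·φ'' dx / ∫|φ|² dx; with m = 1.
Differentiate x²·exp(−κ·x) with the product rule; every integrand then reduces to terms xʲ·e^(−2κx) on [0, ∞), with ∫₀^∞ xʲ·e^(−2κx) dx = j!/(2κ)^(j+1).
State is unnormalized: ∫|φ|² dx = 13.026, and ∫φ*·(−ħ²/2m · φ'') dx = 0.69305, so ⟨T⟩ = 0.69305 / 13.026.
⟨T⟩ = 0.053204.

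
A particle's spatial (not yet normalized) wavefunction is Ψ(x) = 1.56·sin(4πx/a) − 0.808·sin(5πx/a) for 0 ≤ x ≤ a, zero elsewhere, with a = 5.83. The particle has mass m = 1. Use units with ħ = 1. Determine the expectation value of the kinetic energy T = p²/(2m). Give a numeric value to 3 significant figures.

T = −(ħ²/2m) d²/dx², so ⟨T⟩ = −(ħ²/2m) ∫ Ψ*·Ψ'' dx / ∫|Ψ|² dx; with m = 1.
d²/dx² sin(jπx/a) = −(jπ/a)²·sin(jπx/a); on 0 ≤ x ≤ a, ∫sin²(jπx/a) dx = a/2 and ∫sin(jπx/a)·sin(lπx/a) dx = 0 for j ≠ l, so only diagonal terms survive in ∫|Ψ|² and ∫Ψ·Ψ″; ∫Ψ·Ψ′ dx = [Ψ²/2] between the walls = 0.
State is unnormalized: ∫|Ψ|² dx = 8.9970, and ∫Ψ*·(−ħ²/2m · Ψ'') dx = 23.387, so ⟨T⟩ = 23.387 / 8.9970.
⟨T⟩ = 2.5994.

2.60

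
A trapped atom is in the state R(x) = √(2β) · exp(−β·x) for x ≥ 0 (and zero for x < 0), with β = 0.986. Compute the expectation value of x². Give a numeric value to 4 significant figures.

⟨x²⟩ = ∫ x²·|R|² dx (integrals over the domain).
Every integrand reduces to terms xʲ·e^(−2βx) on [0, ∞); use ∫₀^∞ xʲ·e^(−2βx) dx = j!/(2β)^(j+1).
⟨x²⟩ = 0.51430.

0.5143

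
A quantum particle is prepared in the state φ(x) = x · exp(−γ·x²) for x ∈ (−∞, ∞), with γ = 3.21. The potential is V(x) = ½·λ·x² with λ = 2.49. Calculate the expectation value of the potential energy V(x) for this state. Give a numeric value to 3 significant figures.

⟨V⟩ = ∫ V(x)·|φ|² dx / ∫|φ|² dx.
Expand each integrand as polynomial × e^(−2γx²) and use ∫x^(2j)·e^(−2γx²) dx = (2j−1)!!/(4γ)^j · √(π/(2γ)), odd powers → 0; here √(π/(2γ)) = 0.69953.
State is unnormalized: ∫|φ|² dx = 0.054481, and ∫φ*·V(x)·φ dx = 0.015848, so ⟨V⟩ = 0.015848 / 0.054481.
⟨V⟩ = 0.29089.

0.291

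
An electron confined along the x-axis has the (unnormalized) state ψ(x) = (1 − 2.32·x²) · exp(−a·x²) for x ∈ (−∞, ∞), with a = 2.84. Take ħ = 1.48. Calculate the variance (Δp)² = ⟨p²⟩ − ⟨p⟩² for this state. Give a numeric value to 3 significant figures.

14.8

Compute ⟨p⟩ and ⟨p²⟩ separately; (Δp)² = ⟨p²⟩ − ⟨p⟩².
Expand each integrand as polynomial × e^(−2ax²) and use ∫x^(2j)·e^(−2ax²) dx = (2j−1)!!/(4a)^j · √(π/(2a)), odd powers → 0; here √(π/(2a)) = 0.74371. Differentiate with the product rule, d/dx e^(−ax²) = −2ax·e^(−ax²).
Normalization: ∫|ψ|² dx = 0.53299.
⟨p⟩ = 0.0000 and ⟨p²⟩ = 14.760.
(Δp)² = 14.760 − (0.0000)² = 14.760.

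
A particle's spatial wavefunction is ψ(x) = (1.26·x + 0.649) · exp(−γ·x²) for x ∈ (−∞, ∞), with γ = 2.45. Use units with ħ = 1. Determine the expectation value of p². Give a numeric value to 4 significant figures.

p² ψ = −ħ² d²ψ/dx²; ⟨p²⟩ = −ħ² ∫ ψ*·ψ'' dx / ∫|ψ|² dx.
Expand each integrand as polynomial × e^(−2γx²) and use ∫x^(2j)·e^(−2γx²) dx = (2j−1)!!/(4γ)^j · √(π/(2γ)), odd powers → 0; here √(π/(2γ)) = 0.80071. Differentiate with the product rule, d/dx e^(−γx²) = −2γx·e^(−γx²).
State is unnormalized: ∫|ψ|² dx = 0.46698, and ∫ψ*·(−ħ² ψ'') dx = 1.7797, so ⟨p²⟩ = 1.7797 / 0.46698.
⟨p²⟩ = 3.8111.

3.811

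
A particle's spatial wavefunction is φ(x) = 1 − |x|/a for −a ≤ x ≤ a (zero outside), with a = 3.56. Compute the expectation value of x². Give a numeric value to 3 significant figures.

1.27

⟨x²⟩ = ∫ x²·|φ|² dx / ∫|φ|² dx (integrals over the domain).
φ is even, so ∫ over [−a, a] = 2∫₀ᵃ with φ = 1 − x/a there: ∫₀ᵃ (1 − x/a)² dx = a/3, ∫₀ᵃ x²(1 − x/a)² dx = a³/30, ∫₀ᵃ x⁴(1 − x/a)² dx = a⁵/105.
State is unnormalized: ∫|φ|² dx = 2.3733, and ∫φ*·x²·φ dx = 3.0079, so ⟨x²⟩ = 3.0079 / 2.3733.
⟨x²⟩ = 1.2674.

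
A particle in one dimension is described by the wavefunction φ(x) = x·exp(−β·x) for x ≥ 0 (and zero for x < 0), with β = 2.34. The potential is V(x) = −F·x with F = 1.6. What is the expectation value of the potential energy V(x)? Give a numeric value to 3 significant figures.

-1.03

⟨V⟩ = ∫ V(x)·|φ|² dx / ∫|φ|² dx.
Every integrand reduces to terms xʲ·e^(−2βx) on [0, ∞); use ∫₀^∞ xʲ·e^(−2βx) dx = j!/(2β)^(j+1).
State is unnormalized: ∫|φ|² dx = 0.019512, and ∫φ*·V(x)·φ dx = -0.020012, so ⟨V⟩ = -0.020012 / 0.019512.
⟨V⟩ = -1.0256.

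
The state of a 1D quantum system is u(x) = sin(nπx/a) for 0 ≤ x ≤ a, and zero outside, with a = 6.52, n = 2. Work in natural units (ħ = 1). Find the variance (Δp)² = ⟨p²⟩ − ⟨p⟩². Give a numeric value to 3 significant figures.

0.929

Compute ⟨p⟩ and ⟨p²⟩ separately; (Δp)² = ⟨p²⟩ − ⟨p⟩².
d/dx sin(nπx/a) = (nπ/a)·cos(nπx/a) and d²/dx² sin(nπx/a) = −(nπ/a)²·sin(nπx/a); on 0 ≤ x ≤ a, ∫sin²(nπx/a) dx = a/2 and ∫sin(nπx/a)·cos(nπx/a) dx = 0.
Normalization: ∫|u|² dx = 3.2600.
⟨p⟩ = 0.0000 and ⟨p²⟩ = 0.92868.
(Δp)² = 0.92868 − (0.0000)² = 0.92868.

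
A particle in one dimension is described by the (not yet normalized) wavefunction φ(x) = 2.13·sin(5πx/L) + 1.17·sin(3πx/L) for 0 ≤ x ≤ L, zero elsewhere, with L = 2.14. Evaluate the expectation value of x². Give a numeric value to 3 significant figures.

⟨x²⟩ = ∫ x²·|φ|² dx / ∫|φ|² dx (integrals over the domain).
On 0 ≤ x ≤ L (j ≠ l): ∫sin²(jπx/L) dx = L/2, ∫sin(jπx/L)·sin(lπx/L) dx = 0; diagonal moments ∫x·sin²(jπx/L) dx = L²/4, ∫x²·sin²(jπx/L) dx = L³·(1/6 − 1/(4j²π²)); cross terms ∫x·sin(jπx/L)·sin(lπx/L) dx = 0 for j + l even and −4jlL²/(π²(j² − l²)²) for j + l odd, ∫x²·sin(jπx/L)·sin(lπx/L) dx = (−1)^(j+l)·4jlL³/(π²(j² − l²)²); higher powers the same way via product-to-sum and parts.
State is unnormalized: ∫|φ|² dx = 6.3192, and ∫φ*·x²·φ dx = 10.724, so ⟨x²⟩ = 10.724 / 6.3192.
⟨x²⟩ = 1.6970.

1.70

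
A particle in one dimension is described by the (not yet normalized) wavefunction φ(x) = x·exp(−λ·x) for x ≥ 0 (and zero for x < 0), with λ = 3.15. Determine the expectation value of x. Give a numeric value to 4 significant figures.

0.4762

⟨x⟩ = ∫ x·|φ|² dx / ∫|φ|² dx (integrals over the domain).
Every integrand reduces to terms xʲ·e^(−2λx) on [0, ∞); use ∫₀^∞ xʲ·e^(−2λx) dx = j!/(2λ)^(j+1).
State is unnormalized: ∫|φ|² dx = 0.0079985, and ∫φ*·x·φ dx = 0.0038088, so ⟨x⟩ = 0.0038088 / 0.0079985.
⟨x⟩ = 0.47619.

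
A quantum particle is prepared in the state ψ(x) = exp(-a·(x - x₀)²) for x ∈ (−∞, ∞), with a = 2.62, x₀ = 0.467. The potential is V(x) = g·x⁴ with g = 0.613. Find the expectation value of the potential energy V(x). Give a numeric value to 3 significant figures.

0.122

⟨V⟩ = ∫ V(x)·|ψ|² dx / ∫|ψ|² dx.
Gaussian moments (u = x − x₀): ∫u^(2j)·e^(−2au²) du = (2j−1)!!/(4a)^j · √(π/(2a)), odd powers integrate to 0; here √(π/(2a)) = 0.77430.
State is unnormalized: ∫|ψ|² dx = 0.77430, and ∫ψ*·V(x)·ψ dx = 0.094805, so ⟨V⟩ = 0.094805 / 0.77430.
⟨V⟩ = 0.12244.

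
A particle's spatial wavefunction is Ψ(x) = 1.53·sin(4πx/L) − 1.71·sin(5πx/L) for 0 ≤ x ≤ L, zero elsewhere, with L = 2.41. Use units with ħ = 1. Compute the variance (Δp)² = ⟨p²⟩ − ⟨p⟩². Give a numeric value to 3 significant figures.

Compute ⟨p⟩ and ⟨p²⟩ separately; (Δp)² = ⟨p²⟩ − ⟨p⟩².
d²/dx² sin(jπx/L) = −(jπ/L)²·sin(jπx/L); on 0 ≤ x ≤ L, ∫sin²(jπx/L) dx = L/2 and ∫sin(jπx/L)·sin(lπx/L) dx = 0 for j ≠ l, so only diagonal terms survive in ∫|Ψ|² and ∫Ψ·Ψ″; ∫Ψ·Ψ′ dx = [Ψ²/2] between the walls = 0.
Normalization: ∫|Ψ|² dx = 6.3443.
⟨p⟩ = 0.0000 and ⟨p²⟩ = 35.682.
(Δp)² = 35.682 − (0.0000)² = 35.682.

35.7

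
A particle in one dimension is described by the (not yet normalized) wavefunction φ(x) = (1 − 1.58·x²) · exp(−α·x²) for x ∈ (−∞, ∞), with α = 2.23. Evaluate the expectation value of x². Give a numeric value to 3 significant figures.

0.0618

⟨x²⟩ = ∫ x²·|φ|² dx / ∫|φ|² dx (integrals over the domain).
Expand each integrand as polynomial × e^(−2αx²) and use ∫x^(2j)·e^(−2αx²) dx = (2j−1)!!/(4α)^j · √(π/(2α)), odd powers → 0; here √(π/(2α)) = 0.83928.
State is unnormalized: ∫|φ|² dx = 0.62095, and ∫φ*·x²·φ dx = 0.038374, so ⟨x²⟩ = 0.038374 / 0.62095.
⟨x²⟩ = 0.061799.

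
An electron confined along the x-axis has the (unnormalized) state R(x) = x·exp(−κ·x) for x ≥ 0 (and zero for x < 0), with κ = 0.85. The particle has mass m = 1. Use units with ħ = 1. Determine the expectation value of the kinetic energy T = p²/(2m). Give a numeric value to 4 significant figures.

0.3613

T = −(ħ²/2m) d²/dx², so ⟨T⟩ = −(ħ²/2m) ∫ R*·R'' dx / ∫|R|² dx; with m = 1.
Differentiate x·exp(−κ·x) with the product rule; every integrand then reduces to terms xʲ·e^(−2κx) on [0, ∞), with ∫₀^∞ xʲ·e^(−2κx) dx = j!/(2κ)^(j+1).
State is unnormalized: ∫|R|² dx = 0.40708, and ∫R*·(−ħ²/2m · R'') dx = 0.14706, so ⟨T⟩ = 0.14706 / 0.40708.
⟨T⟩ = 0.36125.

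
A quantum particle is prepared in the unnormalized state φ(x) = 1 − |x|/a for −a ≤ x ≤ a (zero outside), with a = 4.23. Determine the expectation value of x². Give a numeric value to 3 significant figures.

1.79

⟨x²⟩ = ∫ x²·|φ|² dx / ∫|φ|² dx (integrals over the domain).
φ is even, so ∫ over [−a, a] = 2∫₀ᵃ with φ = 1 − x/a there: ∫₀ᵃ (1 − x/a)² dx = a/3, ∫₀ᵃ x²(1 − x/a)² dx = a³/30, ∫₀ᵃ x⁴(1 − x/a)² dx = a⁵/105.
State is unnormalized: ∫|φ|² dx = 2.8200, and ∫φ*·x²·φ dx = 5.0458, so ⟨x²⟩ = 5.0458 / 2.8200.
⟨x²⟩ = 1.7893.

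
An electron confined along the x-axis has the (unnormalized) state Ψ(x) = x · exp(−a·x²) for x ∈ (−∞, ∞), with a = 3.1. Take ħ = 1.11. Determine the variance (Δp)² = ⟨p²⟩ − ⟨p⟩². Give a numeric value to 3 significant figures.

Compute ⟨p⟩ and ⟨p²⟩ separately; (Δp)² = ⟨p²⟩ − ⟨p⟩².
Expand each integrand as polynomial × e^(−2ax²) and use ∫x^(2j)·e^(−2ax²) dx = (2j−1)!!/(4a)^j · √(π/(2a)), odd powers → 0; here √(π/(2a)) = 0.71183. Differentiate with the product rule, d/dx e^(−ax²) = −2ax·e^(−ax²).
Normalization: ∫|Ψ|² dx = 0.057406.
⟨p⟩ = 0.0000 and ⟨p²⟩ = 11.459.
(Δp)² = 11.459 − (0.0000)² = 11.459.

11.5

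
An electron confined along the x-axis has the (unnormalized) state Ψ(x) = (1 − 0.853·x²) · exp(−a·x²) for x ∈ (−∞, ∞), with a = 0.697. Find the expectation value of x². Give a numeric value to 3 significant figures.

0.305

⟨x²⟩ = ∫ x²·|Ψ|² dx / ∫|Ψ|² dx (integrals over the domain).
Expand each integrand as polynomial × e^(−2ax²) and use ∫x^(2j)·e^(−2ax²) dx = (2j−1)!!/(4a)^j · √(π/(2a)), odd powers → 0; here √(π/(2a)) = 1.5012.
State is unnormalized: ∫|Ψ|² dx = 1.0042, and ∫Ψ*·x²·Ψ dx = 0.30606, so ⟨x²⟩ = 0.30606 / 1.0042.
⟨x²⟩ = 0.30478.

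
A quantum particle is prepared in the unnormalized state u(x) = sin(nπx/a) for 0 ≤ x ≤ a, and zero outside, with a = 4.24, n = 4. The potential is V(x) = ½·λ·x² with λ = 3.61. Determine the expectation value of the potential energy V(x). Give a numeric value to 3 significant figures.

10.7

⟨V⟩ = ∫ V(x)·|u|² dx / ∫|u|² dx.
With sin²θ = (1 − cos2θ)/2 on 0 ≤ x ≤ a: ∫sin²(nπx/a) dx = a/2, ∫x·sin²(nπx/a) dx = a²/4, ∫x²·sin²(nπx/a) dx = a³·(1/6 − 1/(4n²π²)); higher powers xᵏ the same way, integrating xᵏ·cos(2nπx/a) by parts.
State is unnormalized: ∫|u|² dx = 2.1200, and ∫u*·V(x)·u dx = 22.713, so ⟨V⟩ = 22.713 / 2.1200.
⟨V⟩ = 10.714.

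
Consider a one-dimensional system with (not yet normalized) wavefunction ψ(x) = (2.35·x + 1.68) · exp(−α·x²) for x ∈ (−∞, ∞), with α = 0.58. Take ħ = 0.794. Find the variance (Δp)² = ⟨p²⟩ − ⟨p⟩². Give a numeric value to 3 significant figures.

Compute ⟨p⟩ and ⟨p²⟩ separately; (Δp)² = ⟨p²⟩ − ⟨p⟩².
Expand each integrand as polynomial × e^(−2αx²) and use ∫x^(2j)·e^(−2αx²) dx = (2j−1)!!/(4α)^j · √(π/(2α)), odd powers → 0; here √(π/(2α)) = 1.6457. Differentiate with the product rule, d/dx e^(−αx²) = −2αx·e^(−αx²).
Normalization: ∫|ψ|² dx = 8.5621.
⟨p⟩ = 0.0000 and ⟨p²⟩ = 0.70024.
(Δp)² = 0.70024 − (0.0000)² = 0.70024.

0.700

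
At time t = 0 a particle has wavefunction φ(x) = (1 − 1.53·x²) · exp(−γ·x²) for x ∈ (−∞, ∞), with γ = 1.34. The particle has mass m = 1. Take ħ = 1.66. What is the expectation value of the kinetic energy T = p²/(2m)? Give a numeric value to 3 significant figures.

5.87

T = −(ħ²/2m) d²/dx², so ⟨T⟩ = −(ħ²/2m) ∫ φ*·φ'' dx / ∫|φ|² dx; with m = 1.
Expand each integrand as polynomial × e^(−2γx²) and use ∫x^(2j)·e^(−2γx²) dx = (2j−1)!!/(4γ)^j · √(π/(2γ)), odd powers → 0; here √(π/(2γ)) = 1.0827. Differentiate with the product rule, d/dx e^(−γx²) = −2γx·e^(−γx²).
State is unnormalized: ∫|φ|² dx = 0.72925, and ∫φ*·(−ħ²/2m · φ'') dx = 4.2802, so ⟨T⟩ = 4.2802 / 0.72925.
⟨T⟩ = 5.8694.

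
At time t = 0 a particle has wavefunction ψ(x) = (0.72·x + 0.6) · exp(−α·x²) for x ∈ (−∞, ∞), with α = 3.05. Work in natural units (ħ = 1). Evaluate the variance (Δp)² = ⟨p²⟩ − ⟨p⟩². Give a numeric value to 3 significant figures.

3.69

Compute ⟨p⟩ and ⟨p²⟩ separately; (Δp)² = ⟨p²⟩ − ⟨p⟩².
Expand each integrand as polynomial × e^(−2αx²) and use ∫x^(2j)·e^(−2αx²) dx = (2j−1)!!/(4α)^j · √(π/(2α)), odd powers → 0; here √(π/(2α)) = 0.71765. Differentiate with the product rule, d/dx e^(−αx²) = −2αx·e^(−αx²).
Normalization: ∫|ψ|² dx = 0.28885.
⟨p⟩ = 0.0000 and ⟨p²⟩ = 3.6940.
(Δp)² = 3.6940 − (0.0000)² = 3.6940.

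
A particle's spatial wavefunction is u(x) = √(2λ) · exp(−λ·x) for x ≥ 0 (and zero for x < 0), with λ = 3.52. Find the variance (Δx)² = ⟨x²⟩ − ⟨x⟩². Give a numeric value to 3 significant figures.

0.0202

Compute ⟨x⟩ and ⟨x²⟩ separately, then (Δx)² = ⟨x²⟩ − ⟨x⟩².
Every integrand reduces to terms xʲ·e^(−2λx) on [0, ∞); use ∫₀^∞ xʲ·e^(−2λx) dx = j!/(2λ)^(j+1).
⟨x⟩ = 0.14205 and ⟨x²⟩ = 0.040354.
(Δx)² = 0.040354 − (0.14205)² = 0.020177.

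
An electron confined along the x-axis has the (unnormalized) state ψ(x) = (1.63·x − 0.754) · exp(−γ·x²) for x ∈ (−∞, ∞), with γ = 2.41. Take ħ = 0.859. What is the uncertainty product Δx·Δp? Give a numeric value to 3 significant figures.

0.486

Δx = √(⟨x²⟩−⟨x⟩²), Δp = √(⟨p²⟩−⟨p⟩²).
Expand each integrand as polynomial × e^(−2γx²) and use ∫x^(2j)·e^(−2γx²) dx = (2j−1)!!/(4γ)^j · √(π/(2γ)), odd powers → 0; here √(π/(2γ)) = 0.80733. Differentiate with the product rule, d/dx e^(−γx²) = −2γx·e^(−γx²).
Normalization: ∫|ψ|² dx = 0.68149.
⟨x⟩ = -0.30207, ⟨x²⟩ = 0.17147 ⇒ Δx = 0.28325.
⟨p⟩ = 0.0000, ⟨p²⟩ = 2.9395 ⇒ Δp = 1.7145.
Δx·Δp = 0.48563.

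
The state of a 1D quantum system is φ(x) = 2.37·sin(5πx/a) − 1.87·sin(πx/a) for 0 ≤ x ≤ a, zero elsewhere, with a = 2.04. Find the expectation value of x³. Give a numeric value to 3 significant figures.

⟨x³⟩ = ∫ x³·|φ|² dx / ∫|φ|² dx (integrals over the domain).
On 0 ≤ x ≤ a (j ≠ l): ∫sin²(jπx/a) dx = a/2, ∫sin(jπx/a)·sin(lπx/a) dx = 0; diagonal moments ∫x·sin²(jπx/a) dx = a²/4, ∫x²·sin²(jπx/a) dx = a³·(1/6 − 1/(4j²π²)); cross terms ∫x·sin(jπx/a)·sin(lπx/a) dx = 0 for j + l even and −4jla²/(π²(j² − l²)²) for j + l odd, ∫x²·sin(jπx/a)·sin(lπx/a) dx = (−1)^(j+l)·4jla³/(π²(j² − l²)²); higher powers the same way via product-to-sum and parts.
State is unnormalized: ∫|φ|² dx = 9.2961, and ∫φ*·x³·φ dx = 16.471, so ⟨x³⟩ = 16.471 / 9.2961.
⟨x³⟩ = 1.7718.

1.77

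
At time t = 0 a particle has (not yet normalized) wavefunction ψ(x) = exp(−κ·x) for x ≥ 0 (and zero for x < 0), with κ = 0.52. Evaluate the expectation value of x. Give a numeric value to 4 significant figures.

⟨x⟩ = ∫ x·|ψ|² dx / ∫|ψ|² dx (integrals over the domain).
Every integrand reduces to terms xʲ·e^(−2κx) on [0, ∞); use ∫₀^∞ xʲ·e^(−2κx) dx = j!/(2κ)^(j+1).
State is unnormalized: ∫|ψ|² dx = 0.96154, and ∫ψ*·x·ψ dx = 0.92456, so ⟨x⟩ = 0.92456 / 0.96154.
⟨x⟩ = 0.96154.

0.9615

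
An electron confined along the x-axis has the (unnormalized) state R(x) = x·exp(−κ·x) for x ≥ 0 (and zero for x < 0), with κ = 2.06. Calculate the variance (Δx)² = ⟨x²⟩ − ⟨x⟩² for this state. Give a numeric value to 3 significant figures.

0.177

Compute ⟨x⟩ and ⟨x²⟩ separately, then (Δx)² = ⟨x²⟩ − ⟨x⟩².
Every integrand reduces to terms xʲ·e^(−2κx) on [0, ∞); use ∫₀^∞ xʲ·e^(−2κx) dx = j!/(2κ)^(j+1).
Normalization: ∫|R|² dx = 0.028598.
⟨x⟩ = 0.72816 and ⟨x²⟩ = 0.70695.
(Δx)² = 0.70695 − (0.72816)² = 0.17674.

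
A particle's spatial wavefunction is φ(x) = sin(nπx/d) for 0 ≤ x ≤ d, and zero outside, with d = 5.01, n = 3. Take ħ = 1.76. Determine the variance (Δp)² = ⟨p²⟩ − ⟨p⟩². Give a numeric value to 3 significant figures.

Compute ⟨p⟩ and ⟨p²⟩ separately; (Δp)² = ⟨p²⟩ − ⟨p⟩².
d/dx sin(nπx/d) = (nπ/d)·cos(nπx/d) and d²/dx² sin(nπx/d) = −(nπ/d)²·sin(nπx/d); on 0 ≤ x ≤ d, ∫sin²(nπx/d) dx = d/2 and ∫sin(nπx/d)·cos(nπx/d) dx = 0.
Normalization: ∫|φ|² dx = 2.5050.
⟨p⟩ = 0.0000 and ⟨p²⟩ = 10.962.
(Δp)² = 10.962 − (0.0000)² = 10.962.

11.0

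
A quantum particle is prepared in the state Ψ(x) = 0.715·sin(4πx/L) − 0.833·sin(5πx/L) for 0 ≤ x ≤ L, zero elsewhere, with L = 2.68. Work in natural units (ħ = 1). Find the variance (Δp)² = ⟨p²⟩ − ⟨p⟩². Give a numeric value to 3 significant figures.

29.1

Compute ⟨p⟩ and ⟨p²⟩ separately; (Δp)² = ⟨p²⟩ − ⟨p⟩².
d²/dx² sin(jπx/L) = −(jπ/L)²·sin(jπx/L); on 0 ≤ x ≤ L, ∫sin²(jπx/L) dx = L/2 and ∫sin(jπx/L)·sin(lπx/L) dx = 0 for j ≠ l, so only diagonal terms survive in ∫|Ψ|² and ∫Ψ·Ψ″; ∫Ψ·Ψ′ dx = [Ψ²/2] between the walls = 0.
Normalization: ∫|Ψ|² dx = 1.6149.
⟨p⟩ = 0.0000 and ⟨p²⟩ = 29.107.
(Δp)² = 29.107 − (0.0000)² = 29.107.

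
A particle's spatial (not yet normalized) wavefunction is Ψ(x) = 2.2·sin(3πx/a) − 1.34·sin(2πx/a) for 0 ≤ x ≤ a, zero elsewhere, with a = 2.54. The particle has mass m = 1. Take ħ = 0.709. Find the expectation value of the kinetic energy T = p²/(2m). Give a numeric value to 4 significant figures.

T = −(ħ²/2m) d²/dx², so ⟨T⟩ = −(ħ²/2m) ∫ Ψ*·Ψ'' dx / ∫|Ψ|² dx; with m = 1.
d²/dx² sin(jπx/a) = −(jπ/a)²·sin(jπx/a); on 0 ≤ x ≤ a, ∫sin²(jπx/a) dx = a/2 and ∫sin(jπx/a)·sin(lπx/a) dx = 0 for j ≠ l, so only diagonal terms survive in ∫|Ψ|² and ∫Ψ·Ψ″; ∫Ψ·Ψ′ dx = [Ψ²/2] between the walls = 0.
State is unnormalized: ∫|Ψ|² dx = 8.4272, and ∫Ψ*·(−ħ²/2m · Ψ'') dx = 24.778, so ⟨T⟩ = 24.778 / 8.4272.
⟨T⟩ = 2.9403.

2.940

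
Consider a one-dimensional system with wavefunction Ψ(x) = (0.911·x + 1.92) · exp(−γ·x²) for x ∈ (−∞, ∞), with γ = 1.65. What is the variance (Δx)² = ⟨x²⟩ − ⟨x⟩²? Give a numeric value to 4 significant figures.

0.1422

Compute ⟨x⟩ and ⟨x²⟩ separately, then (Δx)² = ⟨x²⟩ − ⟨x⟩².
Expand each integrand as polynomial × e^(−2γx²) and use ∫x^(2j)·e^(−2γx²) dx = (2j−1)!!/(4γ)^j · √(π/(2γ)), odd powers → 0; here √(π/(2γ)) = 0.97570.
Normalization: ∫|Ψ|² dx = 3.7195.
⟨x⟩ = 0.13904 and ⟨x²⟩ = 0.16151.
(Δx)² = 0.16151 − (0.13904)² = 0.14218.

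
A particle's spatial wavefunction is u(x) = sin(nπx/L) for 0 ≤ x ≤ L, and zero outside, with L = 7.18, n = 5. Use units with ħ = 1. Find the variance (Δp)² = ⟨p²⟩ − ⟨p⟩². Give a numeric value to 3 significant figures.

4.79

Compute ⟨p⟩ and ⟨p²⟩ separately; (Δp)² = ⟨p²⟩ − ⟨p⟩².
d/dx sin(nπx/L) = (nπ/L)·cos(nπx/L) and d²/dx² sin(nπx/L) = −(nπ/L)²·sin(nπx/L); on 0 ≤ x ≤ L, ∫sin²(nπx/L) dx = L/2 and ∫sin(nπx/L)·cos(nπx/L) dx = 0.
Normalization: ∫|u|² dx = 3.5900.
⟨p⟩ = 0.0000 and ⟨p²⟩ = 4.7862.
(Δp)² = 4.7862 − (0.0000)² = 4.7862.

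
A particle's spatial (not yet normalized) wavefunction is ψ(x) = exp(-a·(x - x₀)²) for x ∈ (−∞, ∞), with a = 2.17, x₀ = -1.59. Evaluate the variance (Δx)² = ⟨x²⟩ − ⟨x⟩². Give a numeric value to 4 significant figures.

Compute ⟨x⟩ and ⟨x²⟩ separately, then (Δx)² = ⟨x²⟩ − ⟨x⟩².
Gaussian moments (u = x − x₀): ∫u^(2j)·e^(−2au²) du = (2j−1)!!/(4a)^j · √(π/(2a)), odd powers integrate to 0; here √(π/(2a)) = 0.85081.
Normalization: ∫|ψ|² dx = 0.85081.
⟨x⟩ = -1.5900 and ⟨x²⟩ = 2.6433.
(Δx)² = 2.6433 − (-1.5900)² = 0.11521.

0.1152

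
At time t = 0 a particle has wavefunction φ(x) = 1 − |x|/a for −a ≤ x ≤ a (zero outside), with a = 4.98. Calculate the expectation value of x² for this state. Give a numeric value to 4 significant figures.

⟨x²⟩ = ∫ x²·|φ|² dx / ∫|φ|² dx (integrals over the domain).
φ is even, so ∫ over [−a, a] = 2∫₀ᵃ with φ = 1 − x/a there: ∫₀ᵃ (1 − x/a)² dx = a/3, ∫₀ᵃ x²(1 − x/a)² dx = a³/30, ∫₀ᵃ x⁴(1 − x/a)² dx = a⁵/105.
State is unnormalized: ∫|φ|² dx = 3.3200, and ∫φ*·x²·φ dx = 8.2337, so ⟨x²⟩ = 8.2337 / 3.3200.
⟨x²⟩ = 2.4800.

2.480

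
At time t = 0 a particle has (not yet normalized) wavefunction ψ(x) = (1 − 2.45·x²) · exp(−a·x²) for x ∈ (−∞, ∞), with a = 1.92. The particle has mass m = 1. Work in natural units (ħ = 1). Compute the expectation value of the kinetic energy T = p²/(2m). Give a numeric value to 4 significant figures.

T = −(ħ²/2m) d²/dx², so ⟨T⟩ = −(ħ²/2m) ∫ ψ*·ψ'' dx / ∫|ψ|² dx; with m = 1.
Expand each integrand as polynomial × e^(−2ax²) and use ∫x^(2j)·e^(−2ax²) dx = (2j−1)!!/(4a)^j · √(π/(2a)), odd powers → 0; here √(π/(2a)) = 0.90450. Differentiate with the product rule, d/dx e^(−ax²) = −2ax·e^(−ax²).
State is unnormalized: ∫|ψ|² dx = 0.60356, and ∫ψ*·(−ħ²/2m · ψ'') dx = 2.0409, so ⟨T⟩ = 2.0409 / 0.60356.
⟨T⟩ = 3.3814.

3.381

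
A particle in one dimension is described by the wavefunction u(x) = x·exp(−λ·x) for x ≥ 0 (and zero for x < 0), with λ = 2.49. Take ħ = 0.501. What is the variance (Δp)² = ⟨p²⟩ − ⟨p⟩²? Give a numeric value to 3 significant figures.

Compute ⟨p⟩ and ⟨p²⟩ separately; (Δp)² = ⟨p²⟩ − ⟨p⟩².
Differentiate x·exp(−λ·x) with the product rule; every integrand then reduces to terms xʲ·e^(−2λx) on [0, ∞), with ∫₀^∞ xʲ·e^(−2λx) dx = j!/(2λ)^(j+1).
Normalization: ∫|u|² dx = 0.016194.
⟨p⟩ = 0.0000 and ⟨p²⟩ = 1.5562.
(Δp)² = 1.5562 − (0.0000)² = 1.5562.

1.56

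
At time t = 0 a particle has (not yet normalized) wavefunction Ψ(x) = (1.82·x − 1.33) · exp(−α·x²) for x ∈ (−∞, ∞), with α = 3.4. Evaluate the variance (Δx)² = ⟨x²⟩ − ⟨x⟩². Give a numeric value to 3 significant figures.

Compute ⟨x⟩ and ⟨x²⟩ separately, then (Δx)² = ⟨x²⟩ − ⟨x⟩².
Expand each integrand as polynomial × e^(−2αx²) and use ∫x^(2j)·e^(−2αx²) dx = (2j−1)!!/(4α)^j · √(π/(2α)), odd powers → 0; here √(π/(2α)) = 0.67971.
Normalization: ∫|Ψ|² dx = 1.3679.
⟨x⟩ = -0.17688 and ⟨x²⟩ = 0.091327.
(Δx)² = 0.091327 − (-0.17688)² = 0.060040.

0.0600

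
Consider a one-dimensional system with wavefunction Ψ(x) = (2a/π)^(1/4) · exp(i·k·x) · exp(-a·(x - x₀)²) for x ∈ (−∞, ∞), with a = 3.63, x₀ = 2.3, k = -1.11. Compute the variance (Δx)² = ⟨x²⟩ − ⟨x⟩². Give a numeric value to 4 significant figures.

Compute ⟨x⟩ and ⟨x²⟩ separately, then (Δx)² = ⟨x²⟩ − ⟨x⟩².
Gaussian moments (u = x − x₀): ∫u^(2j)·e^(−2au²) du = (2j−1)!!/(4a)^j · √(π/(2a)), odd powers integrate to 0; here √(π/(2a)) = 0.65782.
⟨x⟩ = 2.3000 and ⟨x²⟩ = 5.3589.
(Δx)² = 5.3589 − (2.3000)² = 0.068871.

0.06887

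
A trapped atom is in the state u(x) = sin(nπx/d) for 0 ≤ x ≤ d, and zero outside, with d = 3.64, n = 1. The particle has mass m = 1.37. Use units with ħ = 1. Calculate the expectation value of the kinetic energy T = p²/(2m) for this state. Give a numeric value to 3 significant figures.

T = −(ħ²/2m) d²/dx², so ⟨T⟩ = −(ħ²/2m) ∫ u*·u'' dx / ∫|u|² dx; with m = 1.37.
d/dx sin(nπx/d) = (nπ/d)·cos(nπx/d) and d²/dx² sin(nπx/d) = −(nπ/d)²·sin(nπx/d); on 0 ≤ x ≤ d, ∫sin²(nπx/d) dx = d/2 and ∫sin(nπx/d)·cos(nπx/d) dx = 0.
State is unnormalized: ∫|u|² dx = 1.8200, and ∫u*·(−ħ²/2m · u'') dx = 0.49479, so ⟨T⟩ = 0.49479 / 1.8200.
⟨T⟩ = 0.27186.

0.272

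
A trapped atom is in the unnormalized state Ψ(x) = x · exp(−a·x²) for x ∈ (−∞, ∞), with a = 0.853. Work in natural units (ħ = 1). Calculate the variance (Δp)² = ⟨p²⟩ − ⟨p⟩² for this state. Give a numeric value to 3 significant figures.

2.56

Compute ⟨p⟩ and ⟨p²⟩ separately; (Δp)² = ⟨p²⟩ − ⟨p⟩².
Expand each integrand as polynomial × e^(−2ax²) and use ∫x^(2j)·e^(−2ax²) dx = (2j−1)!!/(4a)^j · √(π/(2a)), odd powers → 0; here √(π/(2a)) = 1.3570. Differentiate with the product rule, d/dx e^(−ax²) = −2ax·e^(−ax²).
Normalization: ∫|Ψ|² dx = 0.39772.
⟨p⟩ = 0.0000 and ⟨p²⟩ = 2.5590.
(Δp)² = 2.5590 − (0.0000)² = 2.5590.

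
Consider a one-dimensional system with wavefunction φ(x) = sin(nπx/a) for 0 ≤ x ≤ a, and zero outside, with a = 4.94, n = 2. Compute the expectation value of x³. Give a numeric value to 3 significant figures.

⟨x³⟩ = ∫ x³·|φ|² dx / ∫|φ|² dx (integrals over the domain).
With sin²θ = (1 − cos2θ)/2 on 0 ≤ x ≤ a: ∫sin²(nπx/a) dx = a/2, ∫x·sin²(nπx/a) dx = a²/4, ∫x²·sin²(nπx/a) dx = a³·(1/6 − 1/(4n²π²)); higher powers xᵏ the same way, integrating xᵏ·cos(2nπx/a) by parts.
State is unnormalized: ∫|φ|² dx = 2.4700, and ∫φ*·x³·φ dx = 68.785, so ⟨x³⟩ = 68.785 / 2.4700.
⟨x³⟩ = 27.848.

27.8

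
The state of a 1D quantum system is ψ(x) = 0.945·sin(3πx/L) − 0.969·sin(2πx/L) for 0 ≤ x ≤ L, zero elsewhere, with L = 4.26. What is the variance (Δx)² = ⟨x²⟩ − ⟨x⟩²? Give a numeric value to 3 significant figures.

Compute ⟨x⟩ and ⟨x²⟩ separately, then (Δx)² = ⟨x²⟩ − ⟨x⟩².
On 0 ≤ x ≤ L (j ≠ l): ∫sin²(jπx/L) dx = L/2, ∫sin(jπx/L)·sin(lπx/L) dx = 0; diagonal moments ∫x·sin²(jπx/L) dx = L²/4, ∫x²·sin²(jπx/L) dx = L³·(1/6 − 1/(4j²π²)); cross terms ∫x·sin(jπx/L)·sin(lπx/L) dx = 0 for j + l even and −4jlL²/(π²(j² − l²)²) for j + l odd, ∫x²·sin(jπx/L)·sin(lπx/L) dx = (−1)^(j+l)·4jlL³/(π²(j² − l²)²); higher powers the same way via product-to-sum and parts.
Normalization: ∫|ψ|² dx = 3.9021.
⟨x⟩ = 2.9585 and ⟨x²⟩ = 9.4109.
(Δx)² = 9.4109 − (2.9585)² = 0.65835.

0.658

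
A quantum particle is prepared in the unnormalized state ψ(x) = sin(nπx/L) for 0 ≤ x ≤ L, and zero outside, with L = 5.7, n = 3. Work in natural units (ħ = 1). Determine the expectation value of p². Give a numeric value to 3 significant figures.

p² ψ = −ħ² d²ψ/dx²; ⟨p²⟩ = −ħ² ∫ ψ*·ψ'' dx / ∫|ψ|² dx.
d/dx sin(nπx/L) = (nπ/L)·cos(nπx/L) and d²/dx² sin(nπx/L) = −(nπ/L)²·sin(nπx/L); on 0 ≤ x ≤ L, ∫sin²(nπx/L) dx = L/2 and ∫sin(nπx/L)·cos(nπx/L) dx = 0.
State is unnormalized: ∫|ψ|² dx = 2.8500, and ∫ψ*·(−ħ² ψ'') dx = 7.7918, so ⟨p²⟩ = 7.7918 / 2.8500.
⟨p²⟩ = 2.7340.

2.73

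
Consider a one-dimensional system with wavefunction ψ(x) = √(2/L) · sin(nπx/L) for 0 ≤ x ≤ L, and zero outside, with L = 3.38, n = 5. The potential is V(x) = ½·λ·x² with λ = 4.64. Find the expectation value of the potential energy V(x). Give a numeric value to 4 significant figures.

⟨V⟩ = ∫ V(x)·|ψ|² dx.
With sin²θ = (1 − cos2θ)/2 on 0 ≤ x ≤ L: ∫sin²(nπx/L) dx = L/2, ∫x·sin²(nπx/L) dx = L²/4, ∫x²·sin²(nπx/L) dx = L³·(1/6 − 1/(4n²π²)); higher powers xᵏ the same way, integrating xᵏ·cos(2nπx/L) by parts.
⟨V⟩ = 8.7812.

8.781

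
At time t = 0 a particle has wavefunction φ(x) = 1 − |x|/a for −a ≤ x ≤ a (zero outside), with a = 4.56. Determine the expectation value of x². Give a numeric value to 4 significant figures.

2.079

⟨x²⟩ = ∫ x²·|φ|² dx / ∫|φ|² dx (integrals over the domain).
φ is even, so ∫ over [−a, a] = 2∫₀ᵃ with φ = 1 − x/a there: ∫₀ᵃ (1 − x/a)² dx = a/3, ∫₀ᵃ x²(1 − x/a)² dx = a³/30, ∫₀ᵃ x⁴(1 − x/a)² dx = a⁵/105.
State is unnormalized: ∫|φ|² dx = 3.0400, and ∫φ*·x²·φ dx = 6.3213, so ⟨x²⟩ = 6.3213 / 3.0400.
⟨x²⟩ = 2.0794.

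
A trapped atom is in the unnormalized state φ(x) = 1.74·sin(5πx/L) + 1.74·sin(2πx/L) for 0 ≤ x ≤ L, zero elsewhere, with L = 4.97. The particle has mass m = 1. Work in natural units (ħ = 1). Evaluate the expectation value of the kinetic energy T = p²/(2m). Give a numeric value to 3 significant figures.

T = −(ħ²/2m) d²/dx², so ⟨T⟩ = −(ħ²/2m) ∫ φ*·φ'' dx / ∫|φ|² dx; with m = 1.
d²/dx² sin(jπx/L) = −(jπ/L)²·sin(jπx/L); on 0 ≤ x ≤ L, ∫sin²(jπx/L) dx = L/2 and ∫sin(jπx/L)·sin(lπx/L) dx = 0 for j ≠ l, so only diagonal terms survive in ∫|φ|² and ∫φ·φ″; ∫φ·φ′ dx = [φ²/2] between the walls = 0.
State is unnormalized: ∫|φ|² dx = 15.047, and ∫φ*·(−ħ²/2m · φ'') dx = 43.589, so ⟨T⟩ = 43.589 / 15.047.
⟨T⟩ = 2.8968.

2.90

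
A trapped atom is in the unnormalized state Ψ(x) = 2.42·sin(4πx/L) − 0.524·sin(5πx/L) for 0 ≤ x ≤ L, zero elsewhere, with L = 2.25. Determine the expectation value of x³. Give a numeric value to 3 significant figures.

3.63

⟨x³⟩ = ∫ x³·|Ψ|² dx / ∫|Ψ|² dx (integrals over the domain).
On 0 ≤ x ≤ L (j ≠ l): ∫sin²(jπx/L) dx = L/2, ∫sin(jπx/L)·sin(lπx/L) dx = 0; diagonal moments ∫x·sin²(jπx/L) dx = L²/4, ∫x²·sin²(jπx/L) dx = L³·(1/6 − 1/(4j²π²)); cross terms ∫x·sin(jπx/L)·sin(lπx/L) dx = 0 for j + l even and −4jlL²/(π²(j² − l²)²) for j + l odd, ∫x²·sin(jπx/L)·sin(lπx/L) dx = (−1)^(j+l)·4jlL³/(π²(j² − l²)²); higher powers the same way via product-to-sum and parts.
State is unnormalized: ∫|Ψ|² dx = 6.8973, and ∫Ψ*·x³·Ψ dx = 25.028, so ⟨x³⟩ = 25.028 / 6.8973.
⟨x³⟩ = 3.6286.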